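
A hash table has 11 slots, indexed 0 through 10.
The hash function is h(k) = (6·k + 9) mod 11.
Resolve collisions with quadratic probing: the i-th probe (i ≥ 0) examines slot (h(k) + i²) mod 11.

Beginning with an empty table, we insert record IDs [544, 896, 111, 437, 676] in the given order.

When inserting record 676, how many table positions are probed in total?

3

Insert 544: h=6, slot 6 empty -> index 6.
Insert 896: h=6, slot 6 occupied -> index 7.
Insert 111: h=4, slot 4 empty -> index 4.
Insert 437: h=2, slot 2 empty -> index 2.
Insert 676: h=6, slots 6,7 occupied -> index 10.
Table: [-, -, 437, -, 111, -, 544, 896, -, -, 676]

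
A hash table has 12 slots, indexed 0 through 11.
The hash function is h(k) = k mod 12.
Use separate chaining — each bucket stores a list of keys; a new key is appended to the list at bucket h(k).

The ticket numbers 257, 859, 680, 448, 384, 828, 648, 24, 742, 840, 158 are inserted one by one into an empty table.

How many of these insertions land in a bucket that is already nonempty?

4

Insert 257: h=5, bucket 5 empty -> new chain.
Insert 859: h=7, bucket 7 empty -> new chain.
Insert 680: h=8, bucket 8 empty -> new chain.
Insert 448: h=4, bucket 4 empty -> new chain.
Insert 384: h=0, bucket 0 empty -> new chain.
Insert 828: h=0, bucket 0 nonempty -> append to chain.
Insert 648: h=0, bucket 0 nonempty -> append to chain.
Insert 24: h=0, bucket 0 nonempty -> append to chain.
Insert 742: h=10, bucket 10 empty -> new chain.
Insert 840: h=0, bucket 0 nonempty -> append to chain.
Insert 158: h=2, bucket 2 empty -> new chain.
Final buckets:
0: 384 -> 828 -> 648 -> 24 -> 840
1: -
2: 158
3: -
4: 448
5: 257
6: -
7: 859
8: 680
9: -
10: 742
11: -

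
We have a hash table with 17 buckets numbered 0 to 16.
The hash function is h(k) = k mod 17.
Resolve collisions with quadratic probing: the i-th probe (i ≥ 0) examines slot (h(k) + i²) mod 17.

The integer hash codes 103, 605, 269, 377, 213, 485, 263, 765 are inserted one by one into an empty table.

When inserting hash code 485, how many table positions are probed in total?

3

103: h=1 -> slot 1
605: h=10 -> slot 10
269: h=14 -> slot 14
377: h=3 -> slot 3
213: h=9 -> slot 9
485: h=9, probe 9,10,13 -> slot 13
263: h=8 -> slot 8
765: h=0 -> slot 0
Table: [765, 103, —, 377, —, —, —, —, 263, 213, 605, —, —, 485, 269, —, —]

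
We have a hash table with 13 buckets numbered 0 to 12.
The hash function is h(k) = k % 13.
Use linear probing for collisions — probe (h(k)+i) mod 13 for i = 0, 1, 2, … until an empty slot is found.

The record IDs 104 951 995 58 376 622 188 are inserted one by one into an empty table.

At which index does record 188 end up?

8

104: h=0 => slot 0
951: h=2 => slot 2
995: h=7 => slot 7
58: h=6 => slot 6
376: h=12 => slot 12
622: h=11 => slot 11
188: h=6, probe 6,7,8 => slot 8
Table: [104, ., 951, ., ., ., 58, 995, 188, ., ., 622, 376]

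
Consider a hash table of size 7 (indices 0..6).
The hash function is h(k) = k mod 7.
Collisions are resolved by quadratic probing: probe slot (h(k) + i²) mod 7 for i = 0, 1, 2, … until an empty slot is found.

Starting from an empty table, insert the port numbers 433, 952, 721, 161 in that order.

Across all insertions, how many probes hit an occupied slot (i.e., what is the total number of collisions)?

Insert 433: h=6, slot 6 empty -> index 6.
Insert 952: h=0, slot 0 empty -> index 0.
Insert 721: h=0, slot 0 occupied -> index 1.
Insert 161: h=0, slots 0,1 occupied -> index 4.
Table: [952, 721, ∅, ∅, 161, ∅, 433]

3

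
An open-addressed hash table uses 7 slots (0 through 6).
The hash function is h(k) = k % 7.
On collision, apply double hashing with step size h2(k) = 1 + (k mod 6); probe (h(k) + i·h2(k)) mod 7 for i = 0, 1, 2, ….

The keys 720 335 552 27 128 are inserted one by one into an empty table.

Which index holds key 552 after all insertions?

720 hashes to 6; slot 6 is free -> place at 6.
335 hashes to 6, h2=6; 6 taken -> place at 5.
552 hashes to 6, h2=1; 6 taken -> place at 0.
27 hashes to 6, h2=4; 6 taken -> place at 3.
128 hashes to 2; slot 2 is free -> place at 2.
Table: [552, _, 128, 27, _, 335, 720]

0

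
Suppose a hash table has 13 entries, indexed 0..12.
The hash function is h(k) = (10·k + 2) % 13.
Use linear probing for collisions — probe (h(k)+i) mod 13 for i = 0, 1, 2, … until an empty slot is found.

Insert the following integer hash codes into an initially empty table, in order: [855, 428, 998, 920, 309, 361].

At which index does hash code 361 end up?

2

855: h=11 -> slot 11
428: h=5 -> slot 5
998: h=11, probe 11,12 -> slot 12
920: h=11, probe 11,12,0 -> slot 0
309: h=11, probe 11,12,0,1 -> slot 1
361: h=11, probe 11,12,0,1,2 -> slot 2
Table: [920, 309, 361, ∅, ∅, 428, ∅, ∅, ∅, ∅, ∅, 855, 998]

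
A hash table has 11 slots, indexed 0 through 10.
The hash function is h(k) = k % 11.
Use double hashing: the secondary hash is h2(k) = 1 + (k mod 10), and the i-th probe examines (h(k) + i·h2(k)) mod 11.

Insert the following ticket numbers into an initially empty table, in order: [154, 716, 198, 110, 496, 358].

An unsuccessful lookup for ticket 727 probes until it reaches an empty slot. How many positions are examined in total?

154 hashes to 0; slot 0 is free → place at 0.
716 hashes to 1; slot 1 is free → place at 1.
198 hashes to 0, h2=9; 0 taken → place at 9.
110 hashes to 0, h2=1; 0,1 taken → place at 2.
496 hashes to 1, h2=7; 1 taken → place at 8.
358 hashes to 6; slot 6 is free → place at 6.
Table: [154, 716, 110, ., ., ., 358, ., 496, 198, .]
Lookup 727: h=1, h2=8, probe 1,9,6,3 → slot 3 empty, not found.

4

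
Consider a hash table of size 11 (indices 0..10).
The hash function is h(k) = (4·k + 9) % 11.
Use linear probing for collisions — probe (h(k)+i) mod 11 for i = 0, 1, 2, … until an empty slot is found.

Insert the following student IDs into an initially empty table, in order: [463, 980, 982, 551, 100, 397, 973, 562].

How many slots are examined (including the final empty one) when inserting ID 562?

Insert 463: h=2, slot 2 empty => index 2.
Insert 980: h=2, slot 2 occupied => index 3.
Insert 982: h=10, slot 10 empty => index 10.
Insert 551: h=2, slots 2,3 occupied => index 4.
Insert 100: h=2, slots 2,3,4 occupied => index 5.
Insert 397: h=2, slots 2,3,4,5 occupied => index 6.
Insert 973: h=7, slot 7 empty => index 7.
Insert 562: h=2, slots 2,3,4,5,6,7 occupied => index 8.
Table: [∅, ∅, 463, 980, 551, 100, 397, 973, 562, ∅, 982]

7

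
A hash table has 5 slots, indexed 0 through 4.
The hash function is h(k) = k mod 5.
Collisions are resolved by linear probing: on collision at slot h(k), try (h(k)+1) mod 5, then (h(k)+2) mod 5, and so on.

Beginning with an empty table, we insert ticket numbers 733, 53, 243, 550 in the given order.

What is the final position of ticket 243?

0

733: h=3 → slot 3
53: h=3, probe 3,4 → slot 4
243: h=3, probe 3,4,0 → slot 0
550: h=0, probe 0,1 → slot 1
Table: [243, 550, ., 733, 53]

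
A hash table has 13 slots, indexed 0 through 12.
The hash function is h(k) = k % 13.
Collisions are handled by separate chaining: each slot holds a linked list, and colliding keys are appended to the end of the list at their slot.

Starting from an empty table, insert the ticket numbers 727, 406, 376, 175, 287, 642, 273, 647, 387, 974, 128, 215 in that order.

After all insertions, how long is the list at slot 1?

727 -> bucket 12
406 -> bucket 3
376 -> bucket 12 (collision)
175 -> bucket 6
287 -> bucket 1
642 -> bucket 5
273 -> bucket 0
647 -> bucket 10
387 -> bucket 10 (collision)
974 -> bucket 12 (collision)
128 -> bucket 11
215 -> bucket 7
Final buckets:
0: 273
1: 287
2: _
3: 406
4: _
5: 642
6: 175
7: 215
8: _
9: _
10: 647 -> 387
11: 128
12: 727 -> 376 -> 974

1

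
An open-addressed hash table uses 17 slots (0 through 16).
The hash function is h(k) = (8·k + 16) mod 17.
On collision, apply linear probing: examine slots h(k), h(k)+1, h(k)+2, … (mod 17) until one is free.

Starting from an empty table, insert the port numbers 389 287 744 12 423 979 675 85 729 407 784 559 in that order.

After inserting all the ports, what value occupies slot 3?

423

389 hashes to 0; slot 0 is free => place at 0.
287 hashes to 0; 0 taken => place at 1.
744 hashes to 1; 1 taken => place at 2.
12 hashes to 10; slot 10 is free => place at 10.
423 hashes to 0; 0,1,2 taken => place at 3.
979 hashes to 11; slot 11 is free => place at 11.
675 hashes to 10; 10,11 taken => place at 12.
85 hashes to 16; slot 16 is free => place at 16.
729 hashes to 0; 0,1,2,3 taken => place at 4.
407 hashes to 8; slot 8 is free => place at 8.
784 hashes to 15; slot 15 is free => place at 15.
559 hashes to 0; 0,1,2,3,4 taken => place at 5.
Table: [389, 287, 744, 423, 729, 559, ., ., 407, ., 12, 979, 675, ., ., 784, 85]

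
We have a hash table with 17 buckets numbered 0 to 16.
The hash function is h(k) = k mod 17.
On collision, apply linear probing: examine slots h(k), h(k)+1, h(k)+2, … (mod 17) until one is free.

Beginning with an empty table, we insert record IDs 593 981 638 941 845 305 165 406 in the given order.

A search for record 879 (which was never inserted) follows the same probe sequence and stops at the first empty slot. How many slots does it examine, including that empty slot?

7

Insert 593: h=15, slot 15 empty → index 15.
Insert 981: h=12, slot 12 empty → index 12.
Insert 638: h=9, slot 9 empty → index 9.
Insert 941: h=6, slot 6 empty → index 6.
Insert 845: h=12, slot 12 occupied → index 13.
Insert 305: h=16, slot 16 empty → index 16.
Insert 165: h=12, slots 12,13 occupied → index 14.
Insert 406: h=15, slots 15,16 occupied → index 0.
Table: [406, -, -, -, -, -, 941, -, -, 638, -, -, 981, 845, 165, 593, 305]
Lookup 879: h=12, probe 12,13,14,15,16,0,1 → slot 1 empty, not found.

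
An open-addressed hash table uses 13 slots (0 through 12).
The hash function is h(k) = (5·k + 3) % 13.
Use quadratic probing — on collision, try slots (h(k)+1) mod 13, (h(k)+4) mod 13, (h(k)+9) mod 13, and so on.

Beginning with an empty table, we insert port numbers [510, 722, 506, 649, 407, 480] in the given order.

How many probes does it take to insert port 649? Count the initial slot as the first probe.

3

Insert 510: h=5, slot 5 empty -> index 5.
Insert 722: h=12, slot 12 empty -> index 12.
Insert 506: h=11, slot 11 empty -> index 11.
Insert 649: h=11, slots 11,12 occupied -> index 2.
Insert 407: h=10, slot 10 empty -> index 10.
Insert 480: h=11, slots 11,12,2 occupied -> index 7.
Table: [_, _, 649, _, _, 510, _, 480, _, _, 407, 506, 722]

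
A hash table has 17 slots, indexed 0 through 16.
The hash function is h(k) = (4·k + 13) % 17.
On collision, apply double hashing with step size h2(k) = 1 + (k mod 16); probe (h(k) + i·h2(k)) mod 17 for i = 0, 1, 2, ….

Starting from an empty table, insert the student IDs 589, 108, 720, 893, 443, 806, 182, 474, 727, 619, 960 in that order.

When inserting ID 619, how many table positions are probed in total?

2

Insert 589: h=6, slot 6 empty → index 6.
Insert 108: h=3, slot 3 empty → index 3.
Insert 720: h=3, h2=1, slot 3 occupied → index 4.
Insert 893: h=15, slot 15 empty → index 15.
Insert 443: h=0, slot 0 empty → index 0.
Insert 806: h=7, slot 7 empty → index 7.
Insert 182: h=10, slot 10 empty → index 10.
Insert 474: h=5, slot 5 empty → index 5.
Insert 727: h=14, slot 14 empty → index 14.
Insert 619: h=7, h2=12, slot 7 occupied → index 2.
Insert 960: h=11, slot 11 empty → index 11.
Table: [443, ., 619, 108, 720, 474, 589, 806, ., ., 182, 960, ., ., 727, 893, .]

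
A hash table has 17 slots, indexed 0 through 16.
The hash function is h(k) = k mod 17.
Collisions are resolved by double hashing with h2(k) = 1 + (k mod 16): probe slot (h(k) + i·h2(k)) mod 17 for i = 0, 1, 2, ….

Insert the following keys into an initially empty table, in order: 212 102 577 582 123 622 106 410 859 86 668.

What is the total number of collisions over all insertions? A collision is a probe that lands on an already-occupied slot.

212: h=8 -> slot 8
102: h=0 -> slot 0
577: h=16 -> slot 16
582: h=4 -> slot 4
123: h=4, h2=12, probe 4,16,11 -> slot 11
622: h=10 -> slot 10
106: h=4, h2=11, probe 4,15 -> slot 15
410: h=2 -> slot 2
859: h=9 -> slot 9
86: h=1 -> slot 1
668: h=5 -> slot 5
Table: [102, 86, 410, —, 582, 668, —, —, 212, 859, 622, 123, —, —, —, 106, 577]

3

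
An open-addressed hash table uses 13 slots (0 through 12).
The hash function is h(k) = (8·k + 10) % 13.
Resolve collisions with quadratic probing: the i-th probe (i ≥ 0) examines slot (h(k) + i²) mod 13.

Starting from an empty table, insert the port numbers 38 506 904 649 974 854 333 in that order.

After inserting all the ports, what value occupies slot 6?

38 hashes to 2; slot 2 is free → place at 2.
506 hashes to 2; 2 taken → place at 3.
904 hashes to 1; slot 1 is free → place at 1.
649 hashes to 2; 2,3 taken → place at 6.
974 hashes to 2; 2,3,6 taken → place at 11.
854 hashes to 4; slot 4 is free → place at 4.
333 hashes to 9; slot 9 is free → place at 9.
Table: [—, 904, 38, 506, 854, —, 649, —, —, 333, —, 974, —]

649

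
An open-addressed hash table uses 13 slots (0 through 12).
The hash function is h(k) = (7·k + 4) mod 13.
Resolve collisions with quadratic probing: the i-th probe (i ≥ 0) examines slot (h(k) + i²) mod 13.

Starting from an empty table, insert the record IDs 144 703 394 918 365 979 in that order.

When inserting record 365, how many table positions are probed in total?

3

144: h=11 → slot 11
703: h=11, probe 11,12 → slot 12
394: h=6 → slot 6
918: h=8 → slot 8
365: h=11, probe 11,12,2 → slot 2
979: h=6, probe 6,7 → slot 7
Table: [_, _, 365, _, _, _, 394, 979, 918, _, _, 144, 703]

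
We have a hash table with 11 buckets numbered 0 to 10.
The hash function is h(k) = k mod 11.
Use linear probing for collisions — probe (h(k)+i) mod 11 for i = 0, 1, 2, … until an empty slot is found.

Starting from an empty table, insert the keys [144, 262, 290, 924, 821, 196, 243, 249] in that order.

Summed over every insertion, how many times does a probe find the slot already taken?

144: h=1 -> slot 1
262: h=9 -> slot 9
290: h=4 -> slot 4
924: h=0 -> slot 0
821: h=7 -> slot 7
196: h=9, probe 9,10 -> slot 10
243: h=1, probe 1,2 -> slot 2
249: h=7, probe 7,8 -> slot 8
Table: [924, 144, 243, ∅, 290, ∅, ∅, 821, 249, 262, 196]

3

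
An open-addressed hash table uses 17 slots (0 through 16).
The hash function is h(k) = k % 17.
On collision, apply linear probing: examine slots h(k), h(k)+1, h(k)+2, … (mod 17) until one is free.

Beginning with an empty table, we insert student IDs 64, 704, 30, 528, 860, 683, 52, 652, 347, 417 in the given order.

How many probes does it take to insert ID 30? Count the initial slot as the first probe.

2

Insert 64: h=13, slot 13 empty → index 13.
Insert 704: h=7, slot 7 empty → index 7.
Insert 30: h=13, slot 13 occupied → index 14.
Insert 528: h=1, slot 1 empty → index 1.
Insert 860: h=10, slot 10 empty → index 10.
Insert 683: h=3, slot 3 empty → index 3.
Insert 52: h=1, slot 1 occupied → index 2.
Insert 652: h=6, slot 6 empty → index 6.
Insert 347: h=7, slot 7 occupied → index 8.
Insert 417: h=9, slot 9 empty → index 9.
Table: [_, 528, 52, 683, _, _, 652, 704, 347, 417, 860, _, _, 64, 30, _, _]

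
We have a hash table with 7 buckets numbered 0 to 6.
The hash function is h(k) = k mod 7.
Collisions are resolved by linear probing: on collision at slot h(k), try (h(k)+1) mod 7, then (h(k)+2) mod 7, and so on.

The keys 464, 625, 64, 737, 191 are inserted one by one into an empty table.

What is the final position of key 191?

5

Insert 464: h=2, slot 2 empty => index 2.
Insert 625: h=2, slot 2 occupied => index 3.
Insert 64: h=1, slot 1 empty => index 1.
Insert 737: h=2, slots 2,3 occupied => index 4.
Insert 191: h=2, slots 2,3,4 occupied => index 5.
Table: [-, 64, 464, 625, 737, 191, -]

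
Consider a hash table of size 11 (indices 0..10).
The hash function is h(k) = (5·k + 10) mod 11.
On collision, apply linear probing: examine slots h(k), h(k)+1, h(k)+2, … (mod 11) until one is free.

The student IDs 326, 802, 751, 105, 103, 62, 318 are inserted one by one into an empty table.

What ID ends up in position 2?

326 hashes to 1; slot 1 is free -> place at 1.
802 hashes to 5; slot 5 is free -> place at 5.
751 hashes to 3; slot 3 is free -> place at 3.
105 hashes to 7; slot 7 is free -> place at 7.
103 hashes to 8; slot 8 is free -> place at 8.
62 hashes to 1; 1 taken -> place at 2.
318 hashes to 5; 5 taken -> place at 6.
Table: [., 326, 62, 751, ., 802, 318, 105, 103, ., .]

62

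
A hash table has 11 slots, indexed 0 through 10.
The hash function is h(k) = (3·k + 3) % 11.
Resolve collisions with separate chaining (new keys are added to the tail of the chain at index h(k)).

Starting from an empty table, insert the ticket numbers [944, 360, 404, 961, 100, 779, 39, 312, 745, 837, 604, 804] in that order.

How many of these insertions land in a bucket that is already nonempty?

6

Insert 944: h=8, bucket 8 empty -> new chain.
Insert 360: h=5, bucket 5 empty -> new chain.
Insert 404: h=5, bucket 5 nonempty -> append to chain.
Insert 961: h=4, bucket 4 empty -> new chain.
Insert 100: h=6, bucket 6 empty -> new chain.
Insert 779: h=8, bucket 8 nonempty -> append to chain.
Insert 39: h=10, bucket 10 empty -> new chain.
Insert 312: h=4, bucket 4 nonempty -> append to chain.
Insert 745: h=5, bucket 5 nonempty -> append to chain.
Insert 837: h=6, bucket 6 nonempty -> append to chain.
Insert 604: h=0, bucket 0 empty -> new chain.
Insert 804: h=6, bucket 6 nonempty -> append to chain.
Final buckets:
0: 604
1: .
2: .
3: .
4: 961 -> 312
5: 360 -> 404 -> 745
6: 100 -> 837 -> 804
7: .
8: 944 -> 779
9: .
10: 39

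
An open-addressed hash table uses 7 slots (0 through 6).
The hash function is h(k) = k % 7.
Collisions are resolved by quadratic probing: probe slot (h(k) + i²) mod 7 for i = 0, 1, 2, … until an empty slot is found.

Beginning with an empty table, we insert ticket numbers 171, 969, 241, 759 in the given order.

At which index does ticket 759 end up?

5

Insert 171: h=3, slot 3 empty -> index 3.
Insert 969: h=3, slot 3 occupied -> index 4.
Insert 241: h=3, slots 3,4 occupied -> index 0.
Insert 759: h=3, slots 3,4,0 occupied -> index 5.
Table: [241, —, —, 171, 969, 759, —]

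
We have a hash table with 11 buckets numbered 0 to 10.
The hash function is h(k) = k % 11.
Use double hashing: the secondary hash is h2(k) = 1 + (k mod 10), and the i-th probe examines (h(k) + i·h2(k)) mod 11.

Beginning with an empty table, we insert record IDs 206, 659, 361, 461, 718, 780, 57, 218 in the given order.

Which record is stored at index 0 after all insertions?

780

206: h=8 => slot 8
659: h=10 => slot 10
361: h=9 => slot 9
461: h=10, h2=2, probe 10,1 => slot 1
718: h=3 => slot 3
780: h=10, h2=1, probe 10,0 => slot 0
57: h=2 => slot 2
218: h=9, h2=9, probe 9,7 => slot 7
Table: [780, 461, 57, 718, ∅, ∅, ∅, 218, 206, 361, 659]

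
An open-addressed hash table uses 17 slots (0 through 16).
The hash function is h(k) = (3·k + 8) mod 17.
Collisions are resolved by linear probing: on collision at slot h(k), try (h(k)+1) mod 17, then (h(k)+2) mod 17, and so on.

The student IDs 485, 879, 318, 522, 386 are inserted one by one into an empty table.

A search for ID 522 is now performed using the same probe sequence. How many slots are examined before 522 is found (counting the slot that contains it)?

485: h=1 => slot 1
879: h=10 => slot 10
318: h=10, probe 10,11 => slot 11
522: h=10, probe 10,11,12 => slot 12
386: h=10, probe 10,11,12,13 => slot 13
Table: [—, 485, —, —, —, —, —, —, —, —, 879, 318, 522, 386, —, —, —]
Lookup 522: h=10, probe 10,11,12 → found at 12.

3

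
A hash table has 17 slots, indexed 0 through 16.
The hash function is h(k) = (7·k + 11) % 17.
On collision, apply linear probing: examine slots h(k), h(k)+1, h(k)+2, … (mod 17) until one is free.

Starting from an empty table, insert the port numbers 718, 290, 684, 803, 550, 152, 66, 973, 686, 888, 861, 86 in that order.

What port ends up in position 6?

718 hashes to 5; slot 5 is free => place at 5.
290 hashes to 1; slot 1 is free => place at 1.
684 hashes to 5; 5 taken => place at 6.
803 hashes to 5; 5,6 taken => place at 7.
550 hashes to 2; slot 2 is free => place at 2.
152 hashes to 4; slot 4 is free => place at 4.
66 hashes to 14; slot 14 is free => place at 14.
973 hashes to 5; 5,6,7 taken => place at 8.
686 hashes to 2; 2 taken => place at 3.
888 hashes to 5; 5,6,7,8 taken => place at 9.
861 hashes to 3; 3,4,5,6,7,8,9 taken => place at 10.
86 hashes to 1; 1,2,3,4,5,6,7,8,9,10 taken => place at 11.
Table: [—, 290, 550, 686, 152, 718, 684, 803, 973, 888, 861, 86, —, —, 66, —, —]

684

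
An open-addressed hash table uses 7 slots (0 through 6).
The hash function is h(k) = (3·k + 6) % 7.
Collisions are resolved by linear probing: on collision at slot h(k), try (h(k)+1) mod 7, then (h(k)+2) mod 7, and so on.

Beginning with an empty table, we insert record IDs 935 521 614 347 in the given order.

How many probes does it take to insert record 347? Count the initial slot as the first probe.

Insert 935: h=4, slot 4 empty → index 4.
Insert 521: h=1, slot 1 empty → index 1.
Insert 614: h=0, slot 0 empty → index 0.
Insert 347: h=4, slot 4 occupied → index 5.
Table: [614, 521, ., ., 935, 347, .]

2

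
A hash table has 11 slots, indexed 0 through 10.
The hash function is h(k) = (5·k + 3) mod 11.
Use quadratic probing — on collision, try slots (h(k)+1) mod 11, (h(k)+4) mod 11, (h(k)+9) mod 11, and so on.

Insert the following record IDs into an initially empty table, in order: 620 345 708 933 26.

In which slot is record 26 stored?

Insert 620: h=1, slot 1 empty => index 1.
Insert 345: h=1, slot 1 occupied => index 2.
Insert 708: h=1, slots 1,2 occupied => index 5.
Insert 933: h=4, slot 4 empty => index 4.
Insert 26: h=1, slots 1,2,5 occupied => index 10.
Table: [∅, 620, 345, ∅, 933, 708, ∅, ∅, ∅, ∅, 26]

10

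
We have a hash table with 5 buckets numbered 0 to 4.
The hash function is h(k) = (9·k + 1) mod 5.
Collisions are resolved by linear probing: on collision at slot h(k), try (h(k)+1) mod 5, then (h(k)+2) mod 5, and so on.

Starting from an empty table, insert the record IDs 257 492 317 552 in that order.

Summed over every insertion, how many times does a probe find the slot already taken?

Insert 257: h=4, slot 4 empty => index 4.
Insert 492: h=4, slot 4 occupied => index 0.
Insert 317: h=4, slots 4,0 occupied => index 1.
Insert 552: h=4, slots 4,0,1 occupied => index 2.
Table: [492, 317, 552, -, 257]

6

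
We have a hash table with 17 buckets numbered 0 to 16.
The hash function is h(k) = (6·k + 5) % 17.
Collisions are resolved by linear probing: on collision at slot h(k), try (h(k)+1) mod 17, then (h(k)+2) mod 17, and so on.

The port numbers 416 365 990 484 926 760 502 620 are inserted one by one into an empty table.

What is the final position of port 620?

416 hashes to 2; slot 2 is free -> place at 2.
365 hashes to 2; 2 taken -> place at 3.
990 hashes to 12; slot 12 is free -> place at 12.
484 hashes to 2; 2,3 taken -> place at 4.
926 hashes to 2; 2,3,4 taken -> place at 5.
760 hashes to 9; slot 9 is free -> place at 9.
502 hashes to 8; slot 8 is free -> place at 8.
620 hashes to 2; 2,3,4,5 taken -> place at 6.
Table: [., ., 416, 365, 484, 926, 620, ., 502, 760, ., ., 990, ., ., ., .]

6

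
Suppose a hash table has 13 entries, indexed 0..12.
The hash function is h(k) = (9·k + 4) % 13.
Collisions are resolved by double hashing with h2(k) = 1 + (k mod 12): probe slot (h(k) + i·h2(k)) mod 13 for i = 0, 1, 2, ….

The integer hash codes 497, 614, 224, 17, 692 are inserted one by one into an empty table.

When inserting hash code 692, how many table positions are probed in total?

3

497: h=5 → slot 5
614: h=5, h2=3, probe 5,8 → slot 8
224: h=5, h2=9, probe 5,1 → slot 1
17: h=1, h2=6, probe 1,7 → slot 7
692: h=5, h2=9, probe 5,1,10 → slot 10
Table: [-, 224, -, -, -, 497, -, 17, 614, -, 692, -, -]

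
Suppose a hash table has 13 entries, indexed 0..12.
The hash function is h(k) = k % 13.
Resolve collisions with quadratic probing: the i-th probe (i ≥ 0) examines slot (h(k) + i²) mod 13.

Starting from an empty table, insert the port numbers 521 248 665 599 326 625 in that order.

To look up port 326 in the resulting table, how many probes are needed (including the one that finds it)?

Insert 521: h=1, slot 1 empty -> index 1.
Insert 248: h=1, slot 1 occupied -> index 2.
Insert 665: h=2, slot 2 occupied -> index 3.
Insert 599: h=1, slots 1,2 occupied -> index 5.
Insert 326: h=1, slots 1,2,5 occupied -> index 10.
Insert 625: h=1, slots 1,2,5,10 occupied -> index 4.
Table: [—, 521, 248, 665, 625, 599, —, —, —, —, 326, —, —]
Lookup 326: h=1, probe 1,2,5,10 → found at 10.

4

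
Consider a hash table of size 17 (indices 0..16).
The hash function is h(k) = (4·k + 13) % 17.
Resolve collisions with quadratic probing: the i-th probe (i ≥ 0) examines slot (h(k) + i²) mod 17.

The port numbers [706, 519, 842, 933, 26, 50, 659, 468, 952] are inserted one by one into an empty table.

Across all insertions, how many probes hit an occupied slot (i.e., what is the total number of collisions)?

11

706 hashes to 15; slot 15 is free -> place at 15.
519 hashes to 15; 15 taken -> place at 16.
842 hashes to 15; 15,16 taken -> place at 2.
933 hashes to 5; slot 5 is free -> place at 5.
26 hashes to 15; 15,16,2 taken -> place at 7.
50 hashes to 9; slot 9 is free -> place at 9.
659 hashes to 14; slot 14 is free -> place at 14.
468 hashes to 15; 15,16,2,7,14 taken -> place at 6.
952 hashes to 13; slot 13 is free -> place at 13.
Table: [∅, ∅, 842, ∅, ∅, 933, 468, 26, ∅, 50, ∅, ∅, ∅, 952, 659, 706, 519]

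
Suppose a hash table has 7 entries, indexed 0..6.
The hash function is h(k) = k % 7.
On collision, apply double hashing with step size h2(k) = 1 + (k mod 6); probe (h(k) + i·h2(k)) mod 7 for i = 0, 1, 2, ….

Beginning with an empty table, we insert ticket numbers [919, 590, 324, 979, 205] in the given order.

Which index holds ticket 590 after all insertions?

5

Insert 919: h=2, slot 2 empty => index 2.
Insert 590: h=2, h2=3, slot 2 occupied => index 5.
Insert 324: h=2, h2=1, slot 2 occupied => index 3.
Insert 979: h=6, slot 6 empty => index 6.
Insert 205: h=2, h2=2, slot 2 occupied => index 4.
Table: [—, —, 919, 324, 205, 590, 979]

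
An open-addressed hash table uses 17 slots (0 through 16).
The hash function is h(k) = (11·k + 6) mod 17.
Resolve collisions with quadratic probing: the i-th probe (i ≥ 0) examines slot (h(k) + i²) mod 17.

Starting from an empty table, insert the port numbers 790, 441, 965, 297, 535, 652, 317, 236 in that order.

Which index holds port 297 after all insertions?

790: h=9 => slot 9
441: h=12 => slot 12
965: h=13 => slot 13
297: h=9, probe 9,10 => slot 10
535: h=9, probe 9,10,13,1 => slot 1
652: h=4 => slot 4
317: h=8 => slot 8
236: h=1, probe 1,2 => slot 2
Table: [∅, 535, 236, ∅, 652, ∅, ∅, ∅, 317, 790, 297, ∅, 441, 965, ∅, ∅, ∅]

10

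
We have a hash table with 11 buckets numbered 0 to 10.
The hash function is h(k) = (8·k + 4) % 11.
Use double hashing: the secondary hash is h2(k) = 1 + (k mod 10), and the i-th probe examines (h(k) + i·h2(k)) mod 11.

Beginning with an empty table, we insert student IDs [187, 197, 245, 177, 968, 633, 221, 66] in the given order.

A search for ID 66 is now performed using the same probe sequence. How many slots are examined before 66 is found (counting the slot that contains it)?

187 hashes to 4; slot 4 is free => place at 4.
197 hashes to 7; slot 7 is free => place at 7.
245 hashes to 6; slot 6 is free => place at 6.
177 hashes to 1; slot 1 is free => place at 1.
968 hashes to 4, h2=9; 4 taken => place at 2.
633 hashes to 8; slot 8 is free => place at 8.
221 hashes to 1, h2=2; 1 taken => place at 3.
66 hashes to 4, h2=7; 4 taken => place at 0.
Table: [66, 177, 968, 221, 187, -, 245, 197, 633, -, -]
Lookup 66: h=4, h2=7, probe 4,0 → found at 0.

2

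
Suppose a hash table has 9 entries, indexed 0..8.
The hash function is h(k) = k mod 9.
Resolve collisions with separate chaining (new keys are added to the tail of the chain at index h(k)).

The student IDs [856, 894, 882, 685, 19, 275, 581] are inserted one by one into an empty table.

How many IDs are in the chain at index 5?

2

Insert 856: h=1, bucket 1 empty → new chain.
Insert 894: h=3, bucket 3 empty → new chain.
Insert 882: h=0, bucket 0 empty → new chain.
Insert 685: h=1, bucket 1 nonempty → append to chain.
Insert 19: h=1, bucket 1 nonempty → append to chain.
Insert 275: h=5, bucket 5 empty → new chain.
Insert 581: h=5, bucket 5 nonempty → append to chain.
Final buckets:
0: 882
1: 856 -> 685 -> 19
2: -
3: 894
4: -
5: 275 -> 581
6: -
7: -
8: -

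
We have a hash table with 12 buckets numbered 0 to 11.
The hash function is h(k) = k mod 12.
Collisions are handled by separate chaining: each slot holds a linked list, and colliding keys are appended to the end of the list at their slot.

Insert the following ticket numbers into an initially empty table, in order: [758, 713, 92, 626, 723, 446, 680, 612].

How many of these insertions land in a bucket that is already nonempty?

3

758 → bucket 2
713 → bucket 5
92 → bucket 8
626 → bucket 2 (collision)
723 → bucket 3
446 → bucket 2 (collision)
680 → bucket 8 (collision)
612 → bucket 0
Final buckets:
0: 612
1: .
2: 758 -> 626 -> 446
3: 723
4: .
5: 713
6: .
7: .
8: 92 -> 680
9: .
10: .
11: .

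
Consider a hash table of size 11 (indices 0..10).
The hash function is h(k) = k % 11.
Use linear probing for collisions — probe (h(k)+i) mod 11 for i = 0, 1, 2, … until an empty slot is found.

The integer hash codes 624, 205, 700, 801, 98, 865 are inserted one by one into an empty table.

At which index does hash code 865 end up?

1

Insert 624: h=8, slot 8 empty → index 8.
Insert 205: h=7, slot 7 empty → index 7.
Insert 700: h=7, slots 7,8 occupied → index 9.
Insert 801: h=9, slot 9 occupied → index 10.
Insert 98: h=10, slot 10 occupied → index 0.
Insert 865: h=7, slots 7,8,9,10,0 occupied → index 1.
Table: [98, 865, —, —, —, —, —, 205, 624, 700, 801]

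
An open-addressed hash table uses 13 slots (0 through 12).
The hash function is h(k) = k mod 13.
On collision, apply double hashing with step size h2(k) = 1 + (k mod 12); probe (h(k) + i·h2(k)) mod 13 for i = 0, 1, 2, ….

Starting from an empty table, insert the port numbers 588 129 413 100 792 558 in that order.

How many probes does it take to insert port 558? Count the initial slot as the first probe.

588 hashes to 3; slot 3 is free -> place at 3.
129 hashes to 12; slot 12 is free -> place at 12.
413 hashes to 10; slot 10 is free -> place at 10.
100 hashes to 9; slot 9 is free -> place at 9.
792 hashes to 12, h2=1; 12 taken -> place at 0.
558 hashes to 12, h2=7; 12 taken -> place at 6.
Table: [792, —, —, 588, —, —, 558, —, —, 100, 413, —, 129]

2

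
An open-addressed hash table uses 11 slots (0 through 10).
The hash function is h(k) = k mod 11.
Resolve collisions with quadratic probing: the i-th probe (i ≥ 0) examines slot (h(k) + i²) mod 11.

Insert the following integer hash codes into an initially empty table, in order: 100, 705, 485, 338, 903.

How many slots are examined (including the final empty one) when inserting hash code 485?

100: h=1 → slot 1
705: h=1, probe 1,2 → slot 2
485: h=1, probe 1,2,5 → slot 5
338: h=8 → slot 8
903: h=1, probe 1,2,5,10 → slot 10
Table: [—, 100, 705, —, —, 485, —, —, 338, —, 903]

3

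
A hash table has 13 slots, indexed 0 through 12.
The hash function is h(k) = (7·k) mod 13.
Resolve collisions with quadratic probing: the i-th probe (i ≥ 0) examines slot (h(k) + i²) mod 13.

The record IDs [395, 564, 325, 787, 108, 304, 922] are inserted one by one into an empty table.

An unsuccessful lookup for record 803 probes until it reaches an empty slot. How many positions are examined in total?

Insert 395: h=9, slot 9 empty => index 9.
Insert 564: h=9, slot 9 occupied => index 10.
Insert 325: h=0, slot 0 empty => index 0.
Insert 787: h=10, slot 10 occupied => index 11.
Insert 108: h=2, slot 2 empty => index 2.
Insert 304: h=9, slots 9,10,0 occupied => index 5.
Insert 922: h=6, slot 6 empty => index 6.
Table: [325, -, 108, -, -, 304, 922, -, -, 395, 564, 787, -]
Lookup 803: h=5, probe 5,6,9,1 → slot 1 empty, not found.

4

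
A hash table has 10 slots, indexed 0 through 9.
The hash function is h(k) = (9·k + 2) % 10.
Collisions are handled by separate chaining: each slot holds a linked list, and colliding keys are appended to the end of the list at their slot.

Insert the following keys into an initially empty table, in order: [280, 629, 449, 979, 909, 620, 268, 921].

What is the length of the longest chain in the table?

280 -> bucket 2
629 -> bucket 3
449 -> bucket 3 (collision)
979 -> bucket 3 (collision)
909 -> bucket 3 (collision)
620 -> bucket 2 (collision)
268 -> bucket 4
921 -> bucket 1
Final buckets:
0: —
1: 921
2: 280 -> 620
3: 629 -> 449 -> 979 -> 909
4: 268
5: —
6: —
7: —
8: —
9: —

4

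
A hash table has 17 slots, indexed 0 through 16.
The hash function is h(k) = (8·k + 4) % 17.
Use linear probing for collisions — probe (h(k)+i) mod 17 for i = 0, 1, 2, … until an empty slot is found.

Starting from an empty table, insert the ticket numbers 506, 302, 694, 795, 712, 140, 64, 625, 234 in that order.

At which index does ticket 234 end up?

11

506: h=6 => slot 6
302: h=6, probe 6,7 => slot 7
694: h=14 => slot 14
795: h=6, probe 6,7,8 => slot 8
712: h=5 => slot 5
140: h=2 => slot 2
64: h=6, probe 6,7,8,9 => slot 9
625: h=6, probe 6,7,8,9,10 => slot 10
234: h=6, probe 6,7,8,9,10,11 => slot 11
Table: [_, _, 140, _, _, 712, 506, 302, 795, 64, 625, 234, _, _, 694, _, _]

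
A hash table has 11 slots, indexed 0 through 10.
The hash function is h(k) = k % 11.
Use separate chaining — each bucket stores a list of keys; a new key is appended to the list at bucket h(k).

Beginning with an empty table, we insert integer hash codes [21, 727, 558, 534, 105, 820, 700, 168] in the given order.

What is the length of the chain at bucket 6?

Insert 21: h=10, bucket 10 empty -> new chain.
Insert 727: h=1, bucket 1 empty -> new chain.
Insert 558: h=8, bucket 8 empty -> new chain.
Insert 534: h=6, bucket 6 empty -> new chain.
Insert 105: h=6, bucket 6 nonempty -> append to chain.
Insert 820: h=6, bucket 6 nonempty -> append to chain.
Insert 700: h=7, bucket 7 empty -> new chain.
Insert 168: h=3, bucket 3 empty -> new chain.
Final buckets:
0: -
1: 727
2: -
3: 168
4: -
5: -
6: 534 -> 105 -> 820
7: 700
8: 558
9: -
10: 21

3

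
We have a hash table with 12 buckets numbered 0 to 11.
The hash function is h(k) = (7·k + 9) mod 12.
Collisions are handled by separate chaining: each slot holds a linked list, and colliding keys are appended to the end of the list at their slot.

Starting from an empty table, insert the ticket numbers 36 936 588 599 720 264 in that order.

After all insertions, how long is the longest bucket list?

5

36 -> bucket 9
936 -> bucket 9 (collision)
588 -> bucket 9 (collision)
599 -> bucket 2
720 -> bucket 9 (collision)
264 -> bucket 9 (collision)
Final buckets:
0: —
1: —
2: 599
3: —
4: —
5: —
6: —
7: —
8: —
9: 36 -> 936 -> 588 -> 720 -> 264
10: —
11: —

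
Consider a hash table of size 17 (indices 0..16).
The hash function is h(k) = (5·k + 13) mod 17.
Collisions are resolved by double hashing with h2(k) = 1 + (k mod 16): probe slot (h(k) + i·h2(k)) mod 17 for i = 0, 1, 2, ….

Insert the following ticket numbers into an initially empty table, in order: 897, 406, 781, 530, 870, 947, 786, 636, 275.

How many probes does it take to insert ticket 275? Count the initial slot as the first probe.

897 hashes to 10; slot 10 is free → place at 10.
406 hashes to 3; slot 3 is free → place at 3.
781 hashes to 8; slot 8 is free → place at 8.
530 hashes to 11; slot 11 is free → place at 11.
870 hashes to 11, h2=7; 11 taken → place at 1.
947 hashes to 5; slot 5 is free → place at 5.
786 hashes to 16; slot 16 is free → place at 16.
636 hashes to 14; slot 14 is free → place at 14.
275 hashes to 11, h2=4; 11 taken → place at 15.
Table: [—, 870, —, 406, —, 947, —, —, 781, —, 897, 530, —, —, 636, 275, 786]

2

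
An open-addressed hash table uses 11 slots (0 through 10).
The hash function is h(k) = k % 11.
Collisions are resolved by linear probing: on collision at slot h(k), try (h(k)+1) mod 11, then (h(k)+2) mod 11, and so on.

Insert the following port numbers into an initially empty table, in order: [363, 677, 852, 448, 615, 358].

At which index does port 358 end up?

Insert 363: h=0, slot 0 empty => index 0.
Insert 677: h=6, slot 6 empty => index 6.
Insert 852: h=5, slot 5 empty => index 5.
Insert 448: h=8, slot 8 empty => index 8.
Insert 615: h=10, slot 10 empty => index 10.
Insert 358: h=6, slot 6 occupied => index 7.
Table: [363, —, —, —, —, 852, 677, 358, 448, —, 615]

7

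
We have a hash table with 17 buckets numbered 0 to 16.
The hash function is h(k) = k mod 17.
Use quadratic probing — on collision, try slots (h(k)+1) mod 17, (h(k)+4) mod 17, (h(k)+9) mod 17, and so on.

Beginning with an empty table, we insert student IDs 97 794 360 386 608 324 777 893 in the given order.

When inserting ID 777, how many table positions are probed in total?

4

97: h=12 → slot 12
794: h=12, probe 12,13 → slot 13
360: h=3 → slot 3
386: h=12, probe 12,13,16 → slot 16
608: h=13, probe 13,14 → slot 14
324: h=1 → slot 1
777: h=12, probe 12,13,16,4 → slot 4
893: h=9 → slot 9
Table: [-, 324, -, 360, 777, -, -, -, -, 893, -, -, 97, 794, 608, -, 386]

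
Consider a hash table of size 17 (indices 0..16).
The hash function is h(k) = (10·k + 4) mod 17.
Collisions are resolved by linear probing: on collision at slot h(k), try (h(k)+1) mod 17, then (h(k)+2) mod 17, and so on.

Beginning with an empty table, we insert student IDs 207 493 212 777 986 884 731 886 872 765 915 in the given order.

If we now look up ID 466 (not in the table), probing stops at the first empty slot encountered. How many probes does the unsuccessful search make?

7

207 hashes to 0; slot 0 is free → place at 0.
493 hashes to 4; slot 4 is free → place at 4.
212 hashes to 16; slot 16 is free → place at 16.
777 hashes to 5; slot 5 is free → place at 5.
986 hashes to 4; 4,5 taken → place at 6.
884 hashes to 4; 4,5,6 taken → place at 7.
731 hashes to 4; 4,5,6,7 taken → place at 8.
886 hashes to 7; 7,8 taken → place at 9.
872 hashes to 3; slot 3 is free → place at 3.
765 hashes to 4; 4,5,6,7,8,9 taken → place at 10.
915 hashes to 8; 8,9,10 taken → place at 11.
Table: [207, _, _, 872, 493, 777, 986, 884, 731, 886, 765, 915, _, _, _, _, 212]
Lookup 466: h=6, probe 6,7,8,9,10,11,12 → slot 12 empty, not found.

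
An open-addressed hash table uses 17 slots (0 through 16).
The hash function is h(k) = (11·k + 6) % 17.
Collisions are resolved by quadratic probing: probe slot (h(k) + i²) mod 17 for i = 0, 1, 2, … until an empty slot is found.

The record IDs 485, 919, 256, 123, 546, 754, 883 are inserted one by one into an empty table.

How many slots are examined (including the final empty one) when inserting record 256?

2

Insert 485: h=3, slot 3 empty -> index 3.
Insert 919: h=0, slot 0 empty -> index 0.
Insert 256: h=0, slot 0 occupied -> index 1.
Insert 123: h=16, slot 16 empty -> index 16.
Insert 546: h=11, slot 11 empty -> index 11.
Insert 754: h=4, slot 4 empty -> index 4.
Insert 883: h=12, slot 12 empty -> index 12.
Table: [919, 256, ∅, 485, 754, ∅, ∅, ∅, ∅, ∅, ∅, 546, 883, ∅, ∅, ∅, 123]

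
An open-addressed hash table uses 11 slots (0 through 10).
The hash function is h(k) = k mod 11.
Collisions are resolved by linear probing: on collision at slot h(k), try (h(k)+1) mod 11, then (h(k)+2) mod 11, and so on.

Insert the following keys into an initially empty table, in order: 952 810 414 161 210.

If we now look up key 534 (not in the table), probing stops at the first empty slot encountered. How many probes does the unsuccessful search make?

5

952 hashes to 6; slot 6 is free → place at 6.
810 hashes to 7; slot 7 is free → place at 7.
414 hashes to 7; 7 taken → place at 8.
161 hashes to 7; 7,8 taken → place at 9.
210 hashes to 1; slot 1 is free → place at 1.
Table: [—, 210, —, —, —, —, 952, 810, 414, 161, —]
Lookup 534: h=6, probe 6,7,8,9,10 → slot 10 empty, not found.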